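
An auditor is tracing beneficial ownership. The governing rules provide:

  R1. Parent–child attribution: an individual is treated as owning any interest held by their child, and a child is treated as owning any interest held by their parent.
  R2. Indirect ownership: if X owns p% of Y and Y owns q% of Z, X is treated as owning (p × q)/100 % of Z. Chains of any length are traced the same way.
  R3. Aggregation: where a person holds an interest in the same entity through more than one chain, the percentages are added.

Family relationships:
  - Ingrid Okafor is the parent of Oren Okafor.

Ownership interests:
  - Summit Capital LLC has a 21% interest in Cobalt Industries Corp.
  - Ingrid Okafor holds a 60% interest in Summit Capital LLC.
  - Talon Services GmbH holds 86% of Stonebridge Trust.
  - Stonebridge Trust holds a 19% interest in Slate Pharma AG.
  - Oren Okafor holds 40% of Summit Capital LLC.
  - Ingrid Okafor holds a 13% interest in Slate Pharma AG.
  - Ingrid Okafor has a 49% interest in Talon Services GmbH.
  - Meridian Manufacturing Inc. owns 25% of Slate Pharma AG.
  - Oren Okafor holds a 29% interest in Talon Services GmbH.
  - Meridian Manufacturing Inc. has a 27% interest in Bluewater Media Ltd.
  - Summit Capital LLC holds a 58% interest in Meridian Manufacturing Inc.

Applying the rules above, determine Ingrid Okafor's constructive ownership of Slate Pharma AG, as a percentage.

By parent–child attribution (R1), Ingrid Okafor is treated as also owning Oren Okafor's interest in Talon Services GmbH, giving 49% + 29% = 78%.
By parent–child attribution (R1), Ingrid Okafor is treated as also owning Oren Okafor's interest in Summit Capital LLC, giving 60% + 40% = 100%.
Chain via Talon Services GmbH → Stonebridge Trust (R2): 78% × 86% × 19% = 12.7452% of Slate Pharma AG.
Chain via Summit Capital LLC → Meridian Manufacturing Inc. (R2): 100% × 58% × 25% = 14.5% of Slate Pharma AG.
Direct interest in Slate Pharma AG: 13%.
Aggregating (R3): 12.7452% + 14.5% + 13% = 40.2452%.

40.2452%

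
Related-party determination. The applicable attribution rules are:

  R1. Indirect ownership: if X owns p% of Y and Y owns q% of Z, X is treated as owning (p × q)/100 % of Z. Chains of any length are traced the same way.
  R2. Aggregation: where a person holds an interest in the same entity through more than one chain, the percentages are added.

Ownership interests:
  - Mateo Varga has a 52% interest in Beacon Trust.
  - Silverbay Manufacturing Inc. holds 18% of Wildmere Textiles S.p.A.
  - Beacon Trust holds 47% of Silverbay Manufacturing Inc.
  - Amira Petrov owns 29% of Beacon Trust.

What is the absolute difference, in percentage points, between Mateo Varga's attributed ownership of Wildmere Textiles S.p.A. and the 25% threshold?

20.6008

Chain via Beacon Trust → Silverbay Manufacturing Inc. (R1): 52% × 47% × 18% = 4.3992% of Wildmere Textiles S.p.A.
4.3992% falls short of the 25% threshold by 20.6008 percentage points.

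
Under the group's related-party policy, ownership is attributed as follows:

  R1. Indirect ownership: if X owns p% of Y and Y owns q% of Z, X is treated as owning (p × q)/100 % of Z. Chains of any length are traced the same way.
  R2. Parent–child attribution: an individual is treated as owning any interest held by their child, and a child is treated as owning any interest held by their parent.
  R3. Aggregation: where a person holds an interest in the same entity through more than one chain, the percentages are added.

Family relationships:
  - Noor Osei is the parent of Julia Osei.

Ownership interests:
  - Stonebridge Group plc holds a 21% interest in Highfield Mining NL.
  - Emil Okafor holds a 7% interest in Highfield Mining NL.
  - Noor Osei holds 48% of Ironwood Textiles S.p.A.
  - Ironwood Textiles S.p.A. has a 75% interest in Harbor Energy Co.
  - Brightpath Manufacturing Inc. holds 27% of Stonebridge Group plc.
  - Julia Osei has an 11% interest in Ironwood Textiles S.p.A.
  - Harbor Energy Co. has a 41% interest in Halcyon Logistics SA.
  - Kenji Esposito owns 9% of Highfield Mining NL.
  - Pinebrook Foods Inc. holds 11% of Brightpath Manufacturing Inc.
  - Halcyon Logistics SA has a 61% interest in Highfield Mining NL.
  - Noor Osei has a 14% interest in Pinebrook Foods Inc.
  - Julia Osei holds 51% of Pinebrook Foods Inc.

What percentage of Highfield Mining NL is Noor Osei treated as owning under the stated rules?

11.47233%

By parent–child attribution (R2), Noor Osei is treated as also owning Julia Osei's interest in Ironwood Textiles S.p.A, giving 48% + 11% = 59%.
By parent–child attribution (R2), Noor Osei is treated as also owning Julia Osei's interest in Pinebrook Foods Inc, giving 14% + 51% = 65%.
Chain via Ironwood Textiles S.p.A. → Harbor Energy Co. → Halcyon Logistics SA (R1): 59% × 75% × 41% × 61% = 11.066925% of Highfield Mining NL.
Chain via Pinebrook Foods Inc. → Brightpath Manufacturing Inc. → Stonebridge Group plc (R1): 65% × 11% × 27% × 21% = 0.405405% of Highfield Mining NL.
Aggregating (R3): 11.066925% + 0.405405% = 11.47233%.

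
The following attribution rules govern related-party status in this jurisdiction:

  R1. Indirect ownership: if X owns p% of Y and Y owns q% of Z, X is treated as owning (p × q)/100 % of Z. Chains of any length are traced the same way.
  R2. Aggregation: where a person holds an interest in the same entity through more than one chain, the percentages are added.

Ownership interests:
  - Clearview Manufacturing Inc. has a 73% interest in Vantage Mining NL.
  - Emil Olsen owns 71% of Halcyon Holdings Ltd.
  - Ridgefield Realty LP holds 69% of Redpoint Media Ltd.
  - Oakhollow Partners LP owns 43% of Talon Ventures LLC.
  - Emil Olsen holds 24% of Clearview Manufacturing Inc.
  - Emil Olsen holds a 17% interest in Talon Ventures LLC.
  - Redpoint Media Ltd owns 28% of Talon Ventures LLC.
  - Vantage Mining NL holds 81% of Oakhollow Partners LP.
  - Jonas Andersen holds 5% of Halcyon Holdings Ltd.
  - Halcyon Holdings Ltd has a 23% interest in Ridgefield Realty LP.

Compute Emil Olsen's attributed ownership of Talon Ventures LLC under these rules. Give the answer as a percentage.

Chain via Clearview Manufacturing Inc. → Vantage Mining NL → Oakhollow Partners LP (R1): 24% × 73% × 81% × 43% = 6.102216% of Talon Ventures LLC.
Chain via Halcyon Holdings Ltd → Ridgefield Realty LP → Redpoint Media Ltd (R1): 71% × 23% × 69% × 28% = 3.154956% of Talon Ventures LLC.
Direct interest in Talon Ventures LLC: 17%.
Aggregating (R2): 6.102216% + 3.154956% + 17% = 26.257172%.

26.257172%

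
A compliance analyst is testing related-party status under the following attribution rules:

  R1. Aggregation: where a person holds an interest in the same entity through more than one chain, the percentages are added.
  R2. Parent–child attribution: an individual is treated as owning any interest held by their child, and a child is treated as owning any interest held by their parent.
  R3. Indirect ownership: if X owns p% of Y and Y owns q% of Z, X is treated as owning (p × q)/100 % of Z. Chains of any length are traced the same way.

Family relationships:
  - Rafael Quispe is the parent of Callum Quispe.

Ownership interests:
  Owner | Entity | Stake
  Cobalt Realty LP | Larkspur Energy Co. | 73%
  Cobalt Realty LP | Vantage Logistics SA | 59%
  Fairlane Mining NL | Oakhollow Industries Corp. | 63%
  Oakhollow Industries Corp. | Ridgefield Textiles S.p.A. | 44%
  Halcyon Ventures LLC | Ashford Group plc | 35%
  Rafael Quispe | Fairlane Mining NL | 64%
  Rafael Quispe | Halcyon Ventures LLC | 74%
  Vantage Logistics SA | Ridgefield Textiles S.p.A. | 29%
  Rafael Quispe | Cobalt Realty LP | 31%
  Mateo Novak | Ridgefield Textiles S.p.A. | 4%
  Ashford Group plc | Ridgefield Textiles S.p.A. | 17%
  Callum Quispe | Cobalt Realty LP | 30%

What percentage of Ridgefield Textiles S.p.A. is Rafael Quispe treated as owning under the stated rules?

32.5809%

By parent–child attribution (R2), Rafael Quispe is treated as also owning Callum Quispe's interest in Cobalt Realty LP, giving 31% + 30% = 61%.
Chain via Cobalt Realty LP → Vantage Logistics SA (R3): 61% × 59% × 29% = 10.4371% of Ridgefield Textiles S.p.A.
Chain via Fairlane Mining NL → Oakhollow Industries Corp. (R3): 64% × 63% × 44% = 17.7408% of Ridgefield Textiles S.p.A.
Chain via Halcyon Ventures LLC → Ashford Group plc (R3): 74% × 35% × 17% = 4.403% of Ridgefield Textiles S.p.A.
Aggregating (R1): 10.4371% + 17.7408% + 4.403% = 32.5809%.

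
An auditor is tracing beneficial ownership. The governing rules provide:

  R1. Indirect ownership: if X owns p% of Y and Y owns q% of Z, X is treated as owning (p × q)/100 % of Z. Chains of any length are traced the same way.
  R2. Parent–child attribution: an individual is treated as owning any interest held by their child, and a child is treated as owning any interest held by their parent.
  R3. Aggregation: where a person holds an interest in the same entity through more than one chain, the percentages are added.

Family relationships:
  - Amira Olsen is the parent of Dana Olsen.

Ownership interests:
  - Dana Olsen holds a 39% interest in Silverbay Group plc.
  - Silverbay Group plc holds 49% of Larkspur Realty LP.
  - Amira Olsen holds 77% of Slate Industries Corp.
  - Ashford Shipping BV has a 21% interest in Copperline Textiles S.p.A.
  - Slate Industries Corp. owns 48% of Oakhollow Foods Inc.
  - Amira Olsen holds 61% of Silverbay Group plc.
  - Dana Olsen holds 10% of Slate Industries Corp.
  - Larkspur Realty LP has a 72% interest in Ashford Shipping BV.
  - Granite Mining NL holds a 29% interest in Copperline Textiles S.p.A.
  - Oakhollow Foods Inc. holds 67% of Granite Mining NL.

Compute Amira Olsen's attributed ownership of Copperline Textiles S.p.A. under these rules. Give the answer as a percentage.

By parent–child attribution (R2), Amira Olsen is treated as also owning Dana Olsen's interest in Slate Industries Corp, giving 77% + 10% = 87%.
By parent–child attribution (R2), Amira Olsen is treated as also owning Dana Olsen's interest in Silverbay Group plc, giving 61% + 39% = 100%.
Chain via Slate Industries Corp. → Oakhollow Foods Inc. → Granite Mining NL (R1): 87% × 48% × 67% × 29% = 8.113968% of Copperline Textiles S.p.A.
Chain via Silverbay Group plc → Larkspur Realty LP → Ashford Shipping BV (R1): 100% × 49% × 72% × 21% = 7.4088% of Copperline Textiles S.p.A.
Aggregating (R3): 8.113968% + 7.4088% = 15.522768%.

15.522768%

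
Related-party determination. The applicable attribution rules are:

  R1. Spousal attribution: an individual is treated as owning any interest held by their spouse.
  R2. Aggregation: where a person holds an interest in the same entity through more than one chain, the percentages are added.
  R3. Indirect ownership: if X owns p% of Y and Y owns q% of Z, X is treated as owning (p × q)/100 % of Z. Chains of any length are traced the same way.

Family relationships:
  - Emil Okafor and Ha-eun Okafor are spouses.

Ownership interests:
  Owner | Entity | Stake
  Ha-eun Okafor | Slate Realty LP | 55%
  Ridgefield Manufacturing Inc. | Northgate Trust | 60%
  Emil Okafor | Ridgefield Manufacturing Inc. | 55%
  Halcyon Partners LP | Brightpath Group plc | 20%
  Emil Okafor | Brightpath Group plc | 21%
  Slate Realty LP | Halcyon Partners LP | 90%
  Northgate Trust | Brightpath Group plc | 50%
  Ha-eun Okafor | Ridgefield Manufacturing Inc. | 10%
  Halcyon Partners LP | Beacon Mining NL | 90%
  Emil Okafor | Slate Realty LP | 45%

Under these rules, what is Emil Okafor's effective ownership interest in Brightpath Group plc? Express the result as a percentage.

By spousal attribution (R1), Emil Okafor is treated as also owning Ha-eun Okafor's interest in Ridgefield Manufacturing Inc, giving 55% + 10% = 65%.
By spousal attribution (R1), Emil Okafor is treated as also owning Ha-eun Okafor's interest in Slate Realty LP, giving 45% + 55% = 100%.
Chain via Ridgefield Manufacturing Inc. → Northgate Trust (R3): 65% × 60% × 50% = 19.5% of Brightpath Group plc.
Chain via Slate Realty LP → Halcyon Partners LP (R3): 100% × 90% × 20% = 18% of Brightpath Group plc.
Direct interest in Brightpath Group plc: 21%.
Aggregating (R2): 19.5% + 18% + 21% = 58.5%.

58.5%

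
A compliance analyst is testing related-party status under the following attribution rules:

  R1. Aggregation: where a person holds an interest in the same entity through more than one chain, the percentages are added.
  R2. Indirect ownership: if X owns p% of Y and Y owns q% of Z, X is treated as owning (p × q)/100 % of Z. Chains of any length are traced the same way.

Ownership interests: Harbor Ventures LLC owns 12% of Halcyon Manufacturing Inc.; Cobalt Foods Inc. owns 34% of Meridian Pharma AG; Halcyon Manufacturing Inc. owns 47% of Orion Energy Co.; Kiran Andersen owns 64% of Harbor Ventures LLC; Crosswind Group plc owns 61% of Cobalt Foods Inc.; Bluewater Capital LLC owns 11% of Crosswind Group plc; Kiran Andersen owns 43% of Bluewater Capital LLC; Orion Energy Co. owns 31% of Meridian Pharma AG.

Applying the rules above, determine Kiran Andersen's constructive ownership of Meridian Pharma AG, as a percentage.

2.099978%

Chain via Bluewater Capital LLC → Crosswind Group plc → Cobalt Foods Inc. (R2): 43% × 11% × 61% × 34% = 0.981002% of Meridian Pharma AG.
Chain via Harbor Ventures LLC → Halcyon Manufacturing Inc. → Orion Energy Co. (R2): 64% × 12% × 47% × 31% = 1.118976% of Meridian Pharma AG.
Aggregating (R1): 0.981002% + 1.118976% = 2.099978%.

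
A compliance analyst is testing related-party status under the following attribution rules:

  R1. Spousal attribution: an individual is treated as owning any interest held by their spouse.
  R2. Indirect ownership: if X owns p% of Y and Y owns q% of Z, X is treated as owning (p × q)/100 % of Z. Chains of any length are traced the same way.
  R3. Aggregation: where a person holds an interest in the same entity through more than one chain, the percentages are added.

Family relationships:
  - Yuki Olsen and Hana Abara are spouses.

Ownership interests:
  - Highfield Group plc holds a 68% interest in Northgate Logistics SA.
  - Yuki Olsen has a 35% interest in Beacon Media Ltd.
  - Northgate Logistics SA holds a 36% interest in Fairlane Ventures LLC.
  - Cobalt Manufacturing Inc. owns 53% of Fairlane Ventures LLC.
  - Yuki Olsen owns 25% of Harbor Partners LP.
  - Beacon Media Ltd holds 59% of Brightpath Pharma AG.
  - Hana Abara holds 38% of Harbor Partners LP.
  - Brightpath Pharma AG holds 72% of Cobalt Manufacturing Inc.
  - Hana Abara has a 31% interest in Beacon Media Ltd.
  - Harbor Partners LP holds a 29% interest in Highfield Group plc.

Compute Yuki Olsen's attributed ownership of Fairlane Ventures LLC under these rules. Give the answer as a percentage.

By spousal attribution (R1), Yuki Olsen is treated as also owning Hana Abara's interest in Beacon Media Ltd, giving 35% + 31% = 66%.
By spousal attribution (R1), Yuki Olsen is treated as also owning Hana Abara's interest in Harbor Partners LP, giving 25% + 38% = 63%.
Chain via Beacon Media Ltd → Brightpath Pharma AG → Cobalt Manufacturing Inc. (R2): 66% × 59% × 72% × 53% = 14.859504% of Fairlane Ventures LLC.
Chain via Harbor Partners LP → Highfield Group plc → Northgate Logistics SA (R2): 63% × 29% × 68% × 36% = 4.472496% of Fairlane Ventures LLC.
Aggregating (R3): 14.859504% + 4.472496% = 19.332%.

19.332%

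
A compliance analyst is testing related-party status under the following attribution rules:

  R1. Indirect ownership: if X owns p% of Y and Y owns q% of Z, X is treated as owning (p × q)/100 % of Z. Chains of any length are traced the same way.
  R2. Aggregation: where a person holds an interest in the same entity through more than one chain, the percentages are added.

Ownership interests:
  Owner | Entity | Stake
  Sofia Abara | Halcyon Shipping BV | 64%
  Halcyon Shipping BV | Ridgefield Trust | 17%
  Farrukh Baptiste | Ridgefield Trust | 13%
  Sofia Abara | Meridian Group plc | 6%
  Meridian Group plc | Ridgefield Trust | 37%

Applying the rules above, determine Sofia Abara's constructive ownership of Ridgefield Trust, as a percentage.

Chain via Halcyon Shipping BV (R1): 64% × 17% = 10.88% of Ridgefield Trust.
Chain via Meridian Group plc (R1): 6% × 37% = 2.22% of Ridgefield Trust.
Aggregating (R2): 10.88% + 2.22% = 13.1%.

13.1%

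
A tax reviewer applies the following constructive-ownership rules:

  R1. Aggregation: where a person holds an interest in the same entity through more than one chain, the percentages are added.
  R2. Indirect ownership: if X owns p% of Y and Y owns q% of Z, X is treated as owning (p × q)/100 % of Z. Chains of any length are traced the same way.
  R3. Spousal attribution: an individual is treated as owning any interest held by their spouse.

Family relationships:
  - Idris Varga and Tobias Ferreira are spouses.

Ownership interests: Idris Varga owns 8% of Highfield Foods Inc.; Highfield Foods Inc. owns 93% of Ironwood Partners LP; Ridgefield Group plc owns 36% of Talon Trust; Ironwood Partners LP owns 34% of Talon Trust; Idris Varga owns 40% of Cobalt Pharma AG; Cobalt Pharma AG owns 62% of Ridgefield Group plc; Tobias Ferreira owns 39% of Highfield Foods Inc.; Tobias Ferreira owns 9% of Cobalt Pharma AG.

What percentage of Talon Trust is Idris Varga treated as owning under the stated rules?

By spousal attribution (R3), Idris Varga is treated as also owning Tobias Ferreira's interest in Highfield Foods Inc, giving 8% + 39% = 47%.
By spousal attribution (R3), Idris Varga is treated as also owning Tobias Ferreira's interest in Cobalt Pharma AG, giving 40% + 9% = 49%.
Chain via Highfield Foods Inc. → Ironwood Partners LP (R2): 47% × 93% × 34% = 14.8614% of Talon Trust.
Chain via Cobalt Pharma AG → Ridgefield Group plc (R2): 49% × 62% × 36% = 10.9368% of Talon Trust.
Aggregating (R1): 14.8614% + 10.9368% = 25.7982%.

25.7982%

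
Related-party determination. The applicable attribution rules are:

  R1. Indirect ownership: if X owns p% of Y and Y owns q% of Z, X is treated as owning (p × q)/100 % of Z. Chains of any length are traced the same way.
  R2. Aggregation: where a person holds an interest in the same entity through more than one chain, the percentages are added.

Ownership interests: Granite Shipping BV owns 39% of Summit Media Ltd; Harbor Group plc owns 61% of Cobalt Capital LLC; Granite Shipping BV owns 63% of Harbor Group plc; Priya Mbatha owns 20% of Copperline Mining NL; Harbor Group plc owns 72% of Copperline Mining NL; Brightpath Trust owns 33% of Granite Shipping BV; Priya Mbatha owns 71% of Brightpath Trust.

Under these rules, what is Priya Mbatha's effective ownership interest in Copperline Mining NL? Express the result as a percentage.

Chain via Brightpath Trust → Granite Shipping BV → Harbor Group plc (R1): 71% × 33% × 63% × 72% = 10.627848% of Copperline Mining NL.
Direct interest in Copperline Mining NL: 20%.
Aggregating (R2): 10.627848% + 20% = 30.627848%.

30.627848%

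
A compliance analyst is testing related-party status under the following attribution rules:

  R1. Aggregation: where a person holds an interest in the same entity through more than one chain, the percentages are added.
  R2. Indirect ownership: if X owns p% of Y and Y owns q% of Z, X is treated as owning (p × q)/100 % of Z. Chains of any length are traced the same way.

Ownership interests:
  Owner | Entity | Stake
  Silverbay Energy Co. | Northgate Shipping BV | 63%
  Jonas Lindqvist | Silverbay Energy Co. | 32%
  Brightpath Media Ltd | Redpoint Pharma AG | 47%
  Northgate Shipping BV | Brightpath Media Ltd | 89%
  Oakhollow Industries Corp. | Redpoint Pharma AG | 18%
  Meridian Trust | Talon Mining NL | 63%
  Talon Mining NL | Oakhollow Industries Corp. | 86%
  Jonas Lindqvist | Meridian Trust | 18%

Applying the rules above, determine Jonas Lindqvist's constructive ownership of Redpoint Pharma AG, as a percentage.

Chain via Meridian Trust → Talon Mining NL → Oakhollow Industries Corp. (R2): 18% × 63% × 86% × 18% = 1.755432% of Redpoint Pharma AG.
Chain via Silverbay Energy Co. → Northgate Shipping BV → Brightpath Media Ltd (R2): 32% × 63% × 89% × 47% = 8.432928% of Redpoint Pharma AG.
Aggregating (R1): 1.755432% + 8.432928% = 10.18836%.

10.18836%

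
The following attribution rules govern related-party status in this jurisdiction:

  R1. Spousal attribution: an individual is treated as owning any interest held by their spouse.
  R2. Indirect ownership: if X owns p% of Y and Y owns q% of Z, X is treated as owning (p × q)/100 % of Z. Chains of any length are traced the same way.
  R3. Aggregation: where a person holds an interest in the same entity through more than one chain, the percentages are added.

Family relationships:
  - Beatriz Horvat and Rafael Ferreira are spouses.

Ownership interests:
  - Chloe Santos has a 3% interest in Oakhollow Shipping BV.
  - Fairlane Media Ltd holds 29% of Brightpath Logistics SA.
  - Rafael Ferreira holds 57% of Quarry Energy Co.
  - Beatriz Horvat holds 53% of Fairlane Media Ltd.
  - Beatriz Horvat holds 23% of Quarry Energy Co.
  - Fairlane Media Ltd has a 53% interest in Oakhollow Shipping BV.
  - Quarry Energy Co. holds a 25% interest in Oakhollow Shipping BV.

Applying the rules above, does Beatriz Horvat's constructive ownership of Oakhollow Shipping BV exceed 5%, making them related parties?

Yes

By spousal attribution (R1), Beatriz Horvat is treated as also owning Rafael Ferreira's interest in Quarry Energy Co, giving 23% + 57% = 80%.
Chain via Fairlane Media Ltd (R2): 53% × 53% = 28.09% of Oakhollow Shipping BV.
Chain via Quarry Energy Co. (R2): 80% × 25% = 20% of Oakhollow Shipping BV.
Aggregating (R3): 28.09% + 20% = 48.09%.
48.09% exceeds the 5% threshold, so Beatriz is a related party to Oakhollow Shipping BV.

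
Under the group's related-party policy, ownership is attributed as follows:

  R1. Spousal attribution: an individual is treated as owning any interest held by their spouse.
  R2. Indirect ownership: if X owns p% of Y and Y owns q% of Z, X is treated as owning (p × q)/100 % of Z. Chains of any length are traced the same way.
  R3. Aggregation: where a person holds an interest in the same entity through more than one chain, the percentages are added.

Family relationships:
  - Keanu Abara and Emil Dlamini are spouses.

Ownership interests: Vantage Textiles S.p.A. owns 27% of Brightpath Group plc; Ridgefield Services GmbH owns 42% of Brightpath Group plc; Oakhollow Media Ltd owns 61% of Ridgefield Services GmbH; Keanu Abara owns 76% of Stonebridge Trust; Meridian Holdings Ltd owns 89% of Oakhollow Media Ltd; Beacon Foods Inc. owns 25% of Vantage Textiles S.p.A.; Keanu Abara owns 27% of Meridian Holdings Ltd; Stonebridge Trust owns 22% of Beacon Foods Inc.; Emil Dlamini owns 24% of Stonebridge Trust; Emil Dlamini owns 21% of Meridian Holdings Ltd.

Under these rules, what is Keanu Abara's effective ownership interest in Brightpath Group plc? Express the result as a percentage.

By spousal attribution (R1), Keanu Abara is treated as also owning Emil Dlamini's interest in Meridian Holdings Ltd, giving 27% + 21% = 48%.
By spousal attribution (R1), Keanu Abara is treated as also owning Emil Dlamini's interest in Stonebridge Trust, giving 76% + 24% = 100%.
Chain via Meridian Holdings Ltd → Oakhollow Media Ltd → Ridgefield Services GmbH (R2): 48% × 89% × 61% × 42% = 10.944864% of Brightpath Group plc.
Chain via Stonebridge Trust → Beacon Foods Inc. → Vantage Textiles S.p.A. (R2): 100% × 22% × 25% × 27% = 1.485% of Brightpath Group plc.
Aggregating (R3): 10.944864% + 1.485% = 12.429864%.

12.429864%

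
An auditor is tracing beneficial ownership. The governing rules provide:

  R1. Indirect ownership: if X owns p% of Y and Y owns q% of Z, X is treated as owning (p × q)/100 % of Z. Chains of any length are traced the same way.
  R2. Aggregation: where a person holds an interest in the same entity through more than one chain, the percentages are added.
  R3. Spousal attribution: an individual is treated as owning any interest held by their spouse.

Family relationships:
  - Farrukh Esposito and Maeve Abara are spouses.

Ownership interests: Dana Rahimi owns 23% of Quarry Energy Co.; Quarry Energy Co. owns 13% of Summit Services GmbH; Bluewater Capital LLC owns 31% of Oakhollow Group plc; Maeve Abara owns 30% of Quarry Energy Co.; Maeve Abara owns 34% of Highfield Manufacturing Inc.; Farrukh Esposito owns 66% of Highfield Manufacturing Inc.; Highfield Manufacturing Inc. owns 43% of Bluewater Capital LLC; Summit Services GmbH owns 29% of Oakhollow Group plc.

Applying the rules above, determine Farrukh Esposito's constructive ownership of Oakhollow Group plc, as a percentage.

14.461%

By spousal attribution (R3), Farrukh Esposito is treated as also owning Maeve Abara's interest in Highfield Manufacturing Inc, giving 66% + 34% = 100%.
By spousal attribution (R3), Farrukh Esposito is treated as owning Maeve Abara's 30% interest in Quarry Energy Co.
Chain via Highfield Manufacturing Inc. → Bluewater Capital LLC (R1): 100% × 43% × 31% = 13.33% of Oakhollow Group plc.
Chain via Quarry Energy Co. → Summit Services GmbH (R1): 30% × 13% × 29% = 1.131% of Oakhollow Group plc.
Aggregating (R2): 13.33% + 1.131% = 14.461%.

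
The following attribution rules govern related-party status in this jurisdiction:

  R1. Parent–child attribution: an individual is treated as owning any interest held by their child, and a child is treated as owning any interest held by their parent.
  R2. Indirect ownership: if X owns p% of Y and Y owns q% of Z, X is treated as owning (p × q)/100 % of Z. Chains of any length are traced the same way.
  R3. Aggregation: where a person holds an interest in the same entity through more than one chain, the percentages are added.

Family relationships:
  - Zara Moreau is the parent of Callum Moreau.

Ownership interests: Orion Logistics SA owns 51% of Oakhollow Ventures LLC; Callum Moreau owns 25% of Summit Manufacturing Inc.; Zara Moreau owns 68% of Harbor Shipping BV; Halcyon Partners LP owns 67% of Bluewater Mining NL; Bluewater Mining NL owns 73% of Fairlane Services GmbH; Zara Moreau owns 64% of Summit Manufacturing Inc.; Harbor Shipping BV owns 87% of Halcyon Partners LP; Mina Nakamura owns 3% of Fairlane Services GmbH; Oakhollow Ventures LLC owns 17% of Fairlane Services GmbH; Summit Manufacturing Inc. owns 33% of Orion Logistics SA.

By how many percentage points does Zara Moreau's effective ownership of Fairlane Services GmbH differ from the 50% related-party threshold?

By parent–child attribution (R1), Zara Moreau is treated as also owning Callum Moreau's interest in Summit Manufacturing Inc, giving 64% + 25% = 89%.
Chain via Harbor Shipping BV → Halcyon Partners LP → Bluewater Mining NL (R2): 68% × 87% × 67% × 73% = 28.935156% of Fairlane Services GmbH.
Chain via Summit Manufacturing Inc. → Orion Logistics SA → Oakhollow Ventures LLC (R2): 89% × 33% × 51% × 17% = 2.546379% of Fairlane Services GmbH.
Aggregating (R3): 28.935156% + 2.546379% = 31.481535%.
31.481535% falls short of the 50% threshold by 18.518465 percentage points.

18.518465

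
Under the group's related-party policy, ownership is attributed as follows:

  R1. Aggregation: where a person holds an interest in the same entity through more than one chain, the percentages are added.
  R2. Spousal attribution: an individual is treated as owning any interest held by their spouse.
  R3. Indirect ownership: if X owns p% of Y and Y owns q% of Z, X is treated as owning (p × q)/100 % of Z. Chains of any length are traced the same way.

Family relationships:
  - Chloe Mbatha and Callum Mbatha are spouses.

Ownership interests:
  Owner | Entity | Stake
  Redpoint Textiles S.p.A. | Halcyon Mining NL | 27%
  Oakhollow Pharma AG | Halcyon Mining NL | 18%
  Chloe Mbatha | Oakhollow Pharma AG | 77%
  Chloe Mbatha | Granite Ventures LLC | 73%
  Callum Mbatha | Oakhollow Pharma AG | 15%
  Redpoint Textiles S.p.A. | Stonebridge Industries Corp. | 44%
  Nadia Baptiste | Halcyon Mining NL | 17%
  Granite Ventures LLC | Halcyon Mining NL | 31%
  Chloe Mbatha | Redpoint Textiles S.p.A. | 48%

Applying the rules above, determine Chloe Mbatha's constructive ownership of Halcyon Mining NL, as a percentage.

By spousal attribution (R2), Chloe Mbatha is treated as also owning Callum Mbatha's interest in Oakhollow Pharma AG, giving 77% + 15% = 92%.
Chain via Redpoint Textiles S.p.A. (R3): 48% × 27% = 12.96% of Halcyon Mining NL.
Chain via Granite Ventures LLC (R3): 73% × 31% = 22.63% of Halcyon Mining NL.
Chain via Oakhollow Pharma AG (R3): 92% × 18% = 16.56% of Halcyon Mining NL.
Aggregating (R1): 12.96% + 22.63% + 16.56% = 52.15%.

52.15%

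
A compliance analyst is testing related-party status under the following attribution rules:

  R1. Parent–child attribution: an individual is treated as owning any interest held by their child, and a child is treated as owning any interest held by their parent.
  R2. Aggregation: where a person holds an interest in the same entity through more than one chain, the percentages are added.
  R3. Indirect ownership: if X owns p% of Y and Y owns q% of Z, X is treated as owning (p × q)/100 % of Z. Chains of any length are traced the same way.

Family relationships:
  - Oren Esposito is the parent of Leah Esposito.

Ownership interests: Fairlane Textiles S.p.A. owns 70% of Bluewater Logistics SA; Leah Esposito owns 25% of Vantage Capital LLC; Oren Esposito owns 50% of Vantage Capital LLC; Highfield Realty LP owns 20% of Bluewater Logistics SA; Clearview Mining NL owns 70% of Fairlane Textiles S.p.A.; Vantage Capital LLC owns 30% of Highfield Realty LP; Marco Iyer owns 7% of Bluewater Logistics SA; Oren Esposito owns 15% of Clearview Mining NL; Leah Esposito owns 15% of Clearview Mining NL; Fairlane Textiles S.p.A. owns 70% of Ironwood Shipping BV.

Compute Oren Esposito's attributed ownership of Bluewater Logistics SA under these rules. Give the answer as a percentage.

19.2%

By parent–child attribution (R1), Oren Esposito is treated as also owning Leah Esposito's interest in Clearview Mining NL, giving 15% + 15% = 30%.
By parent–child attribution (R1), Oren Esposito is treated as also owning Leah Esposito's interest in Vantage Capital LLC, giving 50% + 25% = 75%.
Chain via Clearview Mining NL → Fairlane Textiles S.p.A. (R3): 30% × 70% × 70% = 14.7% of Bluewater Logistics SA.
Chain via Vantage Capital LLC → Highfield Realty LP (R3): 75% × 30% × 20% = 4.5% of Bluewater Logistics SA.
Aggregating (R2): 14.7% + 4.5% = 19.2%.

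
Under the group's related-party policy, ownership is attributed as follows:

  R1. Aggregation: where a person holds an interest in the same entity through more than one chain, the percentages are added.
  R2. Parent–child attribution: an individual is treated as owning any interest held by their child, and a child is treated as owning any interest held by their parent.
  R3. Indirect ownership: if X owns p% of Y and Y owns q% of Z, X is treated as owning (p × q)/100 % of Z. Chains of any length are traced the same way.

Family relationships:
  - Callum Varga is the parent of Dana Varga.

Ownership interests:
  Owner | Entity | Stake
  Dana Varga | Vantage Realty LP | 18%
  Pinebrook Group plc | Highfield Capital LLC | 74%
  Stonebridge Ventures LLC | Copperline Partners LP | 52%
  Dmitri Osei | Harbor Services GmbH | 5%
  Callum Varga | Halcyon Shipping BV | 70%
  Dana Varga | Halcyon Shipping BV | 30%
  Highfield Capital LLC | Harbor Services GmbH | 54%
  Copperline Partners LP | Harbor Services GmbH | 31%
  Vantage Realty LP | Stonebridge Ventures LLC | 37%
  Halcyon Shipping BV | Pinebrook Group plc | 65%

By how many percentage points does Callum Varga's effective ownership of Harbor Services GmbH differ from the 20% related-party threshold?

7.047592

By parent–child attribution (R2), Callum Varga is treated as also owning Dana Varga's interest in Halcyon Shipping BV, giving 70% + 30% = 100%.
By parent–child attribution (R2), Callum Varga is treated as owning Dana Varga's 18% interest in Vantage Realty LP.
Chain via Halcyon Shipping BV → Pinebrook Group plc → Highfield Capital LLC (R3): 100% × 65% × 74% × 54% = 25.974% of Harbor Services GmbH.
Chain via Vantage Realty LP → Stonebridge Ventures LLC → Copperline Partners LP (R3): 18% × 37% × 52% × 31% = 1.073592% of Harbor Services GmbH.
Aggregating (R1): 25.974% + 1.073592% = 27.047592%.
27.047592% exceeds the 20% threshold by 7.047592 percentage points.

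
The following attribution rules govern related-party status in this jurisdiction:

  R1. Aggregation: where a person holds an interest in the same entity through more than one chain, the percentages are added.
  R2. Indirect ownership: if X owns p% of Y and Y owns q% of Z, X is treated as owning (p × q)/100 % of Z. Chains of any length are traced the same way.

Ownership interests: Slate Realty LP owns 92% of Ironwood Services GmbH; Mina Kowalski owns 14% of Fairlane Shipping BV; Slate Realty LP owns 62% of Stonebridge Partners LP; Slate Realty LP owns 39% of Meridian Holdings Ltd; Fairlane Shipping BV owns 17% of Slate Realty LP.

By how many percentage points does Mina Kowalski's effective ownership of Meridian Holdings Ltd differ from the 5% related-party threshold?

Chain via Fairlane Shipping BV → Slate Realty LP (R2): 14% × 17% × 39% = 0.9282% of Meridian Holdings Ltd.
0.9282% falls short of the 5% threshold by 4.0718 percentage points.

4.0718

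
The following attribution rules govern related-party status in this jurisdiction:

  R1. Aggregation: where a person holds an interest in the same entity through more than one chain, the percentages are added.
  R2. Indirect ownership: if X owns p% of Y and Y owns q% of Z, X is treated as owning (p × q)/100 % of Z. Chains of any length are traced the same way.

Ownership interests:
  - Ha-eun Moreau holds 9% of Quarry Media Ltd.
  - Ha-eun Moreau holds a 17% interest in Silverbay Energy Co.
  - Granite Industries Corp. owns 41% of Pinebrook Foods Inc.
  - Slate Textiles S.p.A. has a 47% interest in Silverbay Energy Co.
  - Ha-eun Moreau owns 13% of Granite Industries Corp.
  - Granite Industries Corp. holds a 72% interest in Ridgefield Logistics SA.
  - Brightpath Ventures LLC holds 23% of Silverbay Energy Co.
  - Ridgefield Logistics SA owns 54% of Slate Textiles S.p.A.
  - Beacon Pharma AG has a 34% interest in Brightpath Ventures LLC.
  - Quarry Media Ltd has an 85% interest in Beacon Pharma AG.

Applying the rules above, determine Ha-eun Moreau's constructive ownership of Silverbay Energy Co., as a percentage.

19.973798%

Chain via Granite Industries Corp. → Ridgefield Logistics SA → Slate Textiles S.p.A. (R2): 13% × 72% × 54% × 47% = 2.375568% of Silverbay Energy Co.
Chain via Quarry Media Ltd → Beacon Pharma AG → Brightpath Ventures LLC (R2): 9% × 85% × 34% × 23% = 0.59823% of Silverbay Energy Co.
Direct interest in Silverbay Energy Co: 17%.
Aggregating (R1): 2.375568% + 0.59823% + 17% = 19.973798%.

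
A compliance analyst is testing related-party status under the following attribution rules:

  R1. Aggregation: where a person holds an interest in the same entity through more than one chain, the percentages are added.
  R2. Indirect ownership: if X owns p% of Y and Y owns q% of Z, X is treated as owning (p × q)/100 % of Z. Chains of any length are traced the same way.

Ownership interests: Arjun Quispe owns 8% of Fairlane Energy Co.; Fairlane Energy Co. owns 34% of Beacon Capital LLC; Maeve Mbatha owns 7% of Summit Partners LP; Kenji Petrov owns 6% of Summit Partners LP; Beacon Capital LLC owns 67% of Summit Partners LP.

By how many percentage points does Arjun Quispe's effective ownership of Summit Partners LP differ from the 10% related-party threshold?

8.1776

Chain via Fairlane Energy Co. → Beacon Capital LLC (R2): 8% × 34% × 67% = 1.8224% of Summit Partners LP.
1.8224% falls short of the 10% threshold by 8.1776 percentage points.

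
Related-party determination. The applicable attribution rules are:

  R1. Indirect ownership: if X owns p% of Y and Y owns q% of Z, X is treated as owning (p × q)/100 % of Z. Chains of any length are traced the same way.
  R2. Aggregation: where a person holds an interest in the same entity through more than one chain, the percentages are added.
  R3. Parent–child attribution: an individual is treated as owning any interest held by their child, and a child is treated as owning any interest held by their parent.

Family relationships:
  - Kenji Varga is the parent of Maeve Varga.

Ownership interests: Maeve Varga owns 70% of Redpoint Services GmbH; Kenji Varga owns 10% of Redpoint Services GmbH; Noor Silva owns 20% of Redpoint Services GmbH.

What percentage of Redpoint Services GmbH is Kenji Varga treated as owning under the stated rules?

80%

By parent–child attribution (R3), Kenji Varga is treated as also owning Maeve Varga's interest in Redpoint Services GmbH, giving 10% + 70% = 80%.
Direct interest in Redpoint Services GmbH: 80%.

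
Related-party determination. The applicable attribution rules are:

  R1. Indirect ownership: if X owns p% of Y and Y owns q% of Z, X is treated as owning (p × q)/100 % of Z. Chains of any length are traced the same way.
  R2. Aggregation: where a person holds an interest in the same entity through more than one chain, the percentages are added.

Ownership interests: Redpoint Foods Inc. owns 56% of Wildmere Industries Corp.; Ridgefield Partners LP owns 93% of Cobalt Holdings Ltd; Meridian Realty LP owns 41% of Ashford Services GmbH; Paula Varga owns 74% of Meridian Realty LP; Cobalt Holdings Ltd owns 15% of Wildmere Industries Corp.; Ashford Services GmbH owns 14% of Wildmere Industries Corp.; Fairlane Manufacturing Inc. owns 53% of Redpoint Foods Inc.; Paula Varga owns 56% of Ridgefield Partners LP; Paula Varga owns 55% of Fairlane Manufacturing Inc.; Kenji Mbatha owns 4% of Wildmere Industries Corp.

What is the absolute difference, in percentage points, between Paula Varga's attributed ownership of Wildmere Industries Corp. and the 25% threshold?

3.3836

Chain via Meridian Realty LP → Ashford Services GmbH (R1): 74% × 41% × 14% = 4.2476% of Wildmere Industries Corp.
Chain via Fairlane Manufacturing Inc. → Redpoint Foods Inc. (R1): 55% × 53% × 56% = 16.324% of Wildmere Industries Corp.
Chain via Ridgefield Partners LP → Cobalt Holdings Ltd (R1): 56% × 93% × 15% = 7.812% of Wildmere Industries Corp.
Aggregating (R2): 4.2476% + 16.324% + 7.812% = 28.3836%.
28.3836% exceeds the 25% threshold by 3.3836 percentage points.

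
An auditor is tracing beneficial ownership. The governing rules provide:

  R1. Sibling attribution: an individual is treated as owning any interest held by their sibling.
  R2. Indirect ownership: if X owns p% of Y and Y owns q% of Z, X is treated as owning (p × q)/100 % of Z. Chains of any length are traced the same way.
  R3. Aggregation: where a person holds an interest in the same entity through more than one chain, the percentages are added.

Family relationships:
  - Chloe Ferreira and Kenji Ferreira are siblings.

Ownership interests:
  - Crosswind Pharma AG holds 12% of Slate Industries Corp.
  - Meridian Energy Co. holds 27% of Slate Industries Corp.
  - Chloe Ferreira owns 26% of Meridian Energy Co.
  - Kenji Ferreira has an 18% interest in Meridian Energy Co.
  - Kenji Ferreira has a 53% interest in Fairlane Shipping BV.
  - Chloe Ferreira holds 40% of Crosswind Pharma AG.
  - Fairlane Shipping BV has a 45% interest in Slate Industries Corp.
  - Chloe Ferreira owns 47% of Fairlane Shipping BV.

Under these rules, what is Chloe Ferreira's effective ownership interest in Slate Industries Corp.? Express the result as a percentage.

By sibling attribution (R1), Chloe Ferreira is treated as also owning Kenji Ferreira's interest in Meridian Energy Co, giving 26% + 18% = 44%.
By sibling attribution (R1), Chloe Ferreira is treated as also owning Kenji Ferreira's interest in Fairlane Shipping BV, giving 47% + 53% = 100%.
Chain via Crosswind Pharma AG (R2): 40% × 12% = 4.8% of Slate Industries Corp.
Chain via Meridian Energy Co. (R2): 44% × 27% = 11.88% of Slate Industries Corp.
Chain via Fairlane Shipping BV (R2): 100% × 45% = 45% of Slate Industries Corp.
Aggregating (R3): 4.8% + 11.88% + 45% = 61.68%.

61.68%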